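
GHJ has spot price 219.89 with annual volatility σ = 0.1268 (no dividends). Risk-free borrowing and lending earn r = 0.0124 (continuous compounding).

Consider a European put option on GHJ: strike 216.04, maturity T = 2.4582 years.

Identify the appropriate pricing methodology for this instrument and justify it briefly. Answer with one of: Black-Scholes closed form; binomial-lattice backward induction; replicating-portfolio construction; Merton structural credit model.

Key observation: a European claim on GHJ (strike 216.04) — a lognormal (GBM) underlying with constant rate and volatility — has an exact closed-form value; no lattice or capital structure is involved.

framework: Black-Scholes closed form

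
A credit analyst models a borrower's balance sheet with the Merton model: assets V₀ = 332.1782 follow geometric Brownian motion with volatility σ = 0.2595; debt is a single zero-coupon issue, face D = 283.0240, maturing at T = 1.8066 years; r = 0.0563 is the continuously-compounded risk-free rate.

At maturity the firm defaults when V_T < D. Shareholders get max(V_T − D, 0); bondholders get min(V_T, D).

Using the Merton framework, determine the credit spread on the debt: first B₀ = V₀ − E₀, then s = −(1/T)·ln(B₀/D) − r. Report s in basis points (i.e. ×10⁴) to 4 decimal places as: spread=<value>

Equity is a call on the firm's assets struck at D = 283.0240:
d₁ = [ln(V₀/D) + (r + σ²/2)T] / (σ√T)
   = [ln(332.1782/283.0240) + (0.0563 + 0.5·0.2595²)·1.8066] / (0.2595·√1.8066)
   = [0.160140 + 0.162540] / 0.348793 = 0.925132
d₂ = d₁ − σ√T = 0.925132 − 0.348793 = 0.576338
N(d₁) = 0.822551,  N(d₂) = 0.717807,  e^(−rT) = 0.903290
E₀ = V₀·N(d₁) − D·e^(−rT)·N(d₂)
   = 332.1782·0.822551 − 283.0240·0.903290·0.717807 = 89.724345
B₀ = V₀ − E₀ = 332.1782 − 89.724345 = 242.453855
spread = −(1/T)·ln(B₀/D) − r = −(1/1.8066)·ln(242.453855/283.0240) − 0.0563 = 0.02934170
in basis points: 0.02934170 × 10⁴ = 293.4170 bp

spread=293.4170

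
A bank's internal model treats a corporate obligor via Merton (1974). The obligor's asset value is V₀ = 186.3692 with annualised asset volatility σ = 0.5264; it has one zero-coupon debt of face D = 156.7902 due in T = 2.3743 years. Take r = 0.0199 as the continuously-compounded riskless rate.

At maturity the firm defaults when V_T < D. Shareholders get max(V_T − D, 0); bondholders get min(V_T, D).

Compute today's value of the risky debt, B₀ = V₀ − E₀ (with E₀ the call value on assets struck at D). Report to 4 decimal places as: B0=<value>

Apply the equity-as-call identities (strike 156.7902, horizon 2.3743 years):
d₁ = [ln(V₀/D) + (r + σ²/2)T] / (σ√T)
   = [ln(186.3692/156.7902) + (0.0199 + 0.5·0.5264²)·2.3743] / (0.5264·√2.3743)
   = [0.172821 + 0.376204] / 0.811117 = 0.676875
d₂ = d₁ − σ√T = 0.676875 − 0.811117 = -0.134242
N(d₁) = 0.750757,  N(d₂) = 0.446606,  e^(−rT) = 0.953850
E₀ = V₀·N(d₁) − D·e^(−rT)·N(d₂)
   = 186.3692·0.750757 − 156.7902·0.953850·0.446606 = 73.126247
B₀ = V₀ − E₀ = 186.3692 − 73.126247 = 113.242953

B0=113.2430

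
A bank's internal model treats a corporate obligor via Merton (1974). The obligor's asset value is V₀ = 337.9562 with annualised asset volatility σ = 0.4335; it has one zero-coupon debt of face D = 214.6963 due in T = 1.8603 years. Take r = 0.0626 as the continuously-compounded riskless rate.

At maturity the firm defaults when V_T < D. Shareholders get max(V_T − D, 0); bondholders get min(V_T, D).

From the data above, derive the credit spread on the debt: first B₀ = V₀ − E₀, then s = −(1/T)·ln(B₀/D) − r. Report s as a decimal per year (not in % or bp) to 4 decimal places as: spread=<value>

Apply the equity-as-call identities (strike 214.6963, horizon 1.8603 years):
d₁ = [ln(V₀/D) + (r + σ²/2)T] / (σ√T)
   = [ln(337.9562/214.6963) + (0.0626 + 0.5·0.4335²)·1.8603] / (0.4335·√1.8603)
   = [0.453692 + 0.291251] / 0.591263 = 1.259918
d₂ = d₁ − σ√T = 1.259918 − 0.591263 = 0.668655
N(d₁) = 0.896150,  N(d₂) = 0.748142,  e^(−rT) = 0.890070
E₀ = V₀·N(d₁) − D·e^(−rT)·N(d₂)
   = 337.9562·0.896150 − 214.6963·0.890070·0.748142 = 159.893525
B₀ = V₀ − E₀ = 337.9562 − 159.893525 = 178.062675
spread = −(1/T)·ln(B₀/D) − r = −(1/1.8603)·ln(178.062675/214.6963) − 0.0626 = 0.03796920

spread=0.0380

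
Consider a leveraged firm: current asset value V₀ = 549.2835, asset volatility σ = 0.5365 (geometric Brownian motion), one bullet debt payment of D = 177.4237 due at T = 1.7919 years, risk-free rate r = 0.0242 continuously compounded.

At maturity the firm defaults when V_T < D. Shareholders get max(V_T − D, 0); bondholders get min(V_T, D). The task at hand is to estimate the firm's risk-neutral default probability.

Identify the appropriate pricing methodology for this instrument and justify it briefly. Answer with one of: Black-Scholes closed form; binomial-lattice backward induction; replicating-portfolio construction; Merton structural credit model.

Key observation: assets follow a GBM and default happens iff V_T < 177.4237; valuing claims on that split (equity as a call, risky debt as the residual) is the structural model's definition.

framework: Merton structural credit model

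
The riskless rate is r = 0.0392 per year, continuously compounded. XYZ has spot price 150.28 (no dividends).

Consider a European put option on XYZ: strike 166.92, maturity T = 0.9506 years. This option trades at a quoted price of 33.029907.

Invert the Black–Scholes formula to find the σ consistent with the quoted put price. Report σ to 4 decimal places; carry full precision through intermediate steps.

At σ = 0.4575 the Black–Scholes value reproduces the quote:
σ√T = 0.4575·√0.9506 = 0.446057
d₁ = (ln(S/K) + (r+σ²/2)T) / (σ√T) = (ln(150.28/166.92) + (0.0392+0.4575²/2)·0.9506) / 0.446057 = (-0.105014 + 0.136747) / 0.446057 = 0.071140
d₂ = d₁ − σ√T = 0.071140 − 0.446057 = -0.374917
e^{−rT} = 0.963422
N(−d₁) = 0.471643,  N(−d₂) = 0.646139
V = K·e^{−rT}·N(−d₂) − S·N(−d₁) = 103.908459 − 70.878552 = 33.029907 (matching the quote); vega is positive throughout, so no other σ reproduces this price

sigma = 0.4575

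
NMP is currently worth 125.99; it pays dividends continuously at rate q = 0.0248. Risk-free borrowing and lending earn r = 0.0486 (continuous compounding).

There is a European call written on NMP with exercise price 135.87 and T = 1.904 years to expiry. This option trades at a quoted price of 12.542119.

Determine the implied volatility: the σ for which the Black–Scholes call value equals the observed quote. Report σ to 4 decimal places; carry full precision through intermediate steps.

At σ = 0.2138 the Black–Scholes value reproduces the quote:
σ√T = 0.2138·√1.904 = 0.295013
d₁ = (ln(S/K) + (r−q+σ²/2)T) / (σ√T) = (ln(125.99/135.87) + (0.0486−0.0248+0.2138²/2)·1.904) / 0.295013 = (-0.075496 + 0.088832) / 0.295013 = 0.045203
d₂ = d₁ − σ√T = 0.045203 − 0.295013 = -0.249810
e^{−rT} = 0.911618
e^{−qT} = 0.953878
N(d₁) = 0.518027,  N(d₂) = 0.401367
V = S·e^{−qT}·N(d₁) − K·e^{−rT}·N(d₂) = 62.256071 − 49.713952 = 12.542119 (the quoted price), and the Black–Scholes price is strictly increasing in σ, so σ is unique

sigma = 0.2138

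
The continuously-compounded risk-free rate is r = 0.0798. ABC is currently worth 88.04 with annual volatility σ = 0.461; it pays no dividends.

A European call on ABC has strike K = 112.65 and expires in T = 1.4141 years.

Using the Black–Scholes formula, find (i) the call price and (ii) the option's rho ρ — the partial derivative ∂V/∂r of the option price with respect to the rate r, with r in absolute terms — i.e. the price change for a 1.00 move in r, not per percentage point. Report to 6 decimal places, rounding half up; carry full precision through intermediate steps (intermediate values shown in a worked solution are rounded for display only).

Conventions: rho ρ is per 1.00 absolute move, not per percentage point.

σ√T = 0.461·√1.4141 = 0.548202
d₁ = (ln(S/K) + (r+σ²/2)T) / (σ√T) = (ln(88.04/112.65) + (0.0798+0.461²/2)·1.4141) / 0.548202 = (-0.246494 + 0.263108) / 0.548202 = 0.030306
d₂ = d₁ − σ√T = 0.030306 − 0.548202 = -0.517897
e^{−rT} = 0.893289
N(d₁) = 0.512088,  N(d₂) = 0.302265
Call price V = S·N(d₁) − K·e^{−rT}·N(d₂) = 45.084266 − 30.416645 = 14.667621
ρ = K·T·e^{−rT}·N(d₂) = 43.012178

price = 14.667621
ρ = 43.012178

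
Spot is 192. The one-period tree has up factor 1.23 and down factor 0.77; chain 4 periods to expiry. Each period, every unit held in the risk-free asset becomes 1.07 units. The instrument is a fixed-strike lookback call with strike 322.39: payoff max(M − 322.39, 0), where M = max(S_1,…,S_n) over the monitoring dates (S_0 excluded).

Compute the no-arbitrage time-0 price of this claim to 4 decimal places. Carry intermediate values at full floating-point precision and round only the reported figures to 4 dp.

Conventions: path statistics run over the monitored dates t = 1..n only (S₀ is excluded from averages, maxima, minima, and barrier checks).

price = 18.7261

Risk-neutral up-probability p* = (R−d)/(u−d) = (1.07−0.77)/(1.23−0.77) = 0.6522; the claim prices as the p*-weighted sum of path payoffs discounted by R^4.
Enumerate all 2^4 = 16 price paths (U = up ×1.23, D = down ×0.77); each path with k up-moves has probability p*^k·(1−p*)^(4−k).
DDDD: M=147.8400, payoff=0.0000, prob=0.014637
UDDD: M=236.1600, payoff=0.0000, prob=0.027444
DUDD: M=181.8432, payoff=0.0000, prob=0.027444
UUDD: M=290.4768, payoff=0.0000, prob=0.051458
DDUD: M=147.8400, payoff=0.0000, prob=0.027444
UDUD: M=236.1600, payoff=0.0000, prob=0.051458
DUUD: M=223.6671, payoff=0.0000, prob=0.051458
UUUD: M=357.2865, payoff=34.8965, prob=0.096483
DDDU: M=147.8400, payoff=0.0000, prob=0.027444
UDDU: M=236.1600, payoff=0.0000, prob=0.051458
DUDU: M=181.8432, payoff=0.0000, prob=0.051458
UUDU: M=290.4768, payoff=0.0000, prob=0.096483
DDUU: M=172.2237, payoff=0.0000, prob=0.051458
UDUU: M=275.1106, payoff=0.0000, prob=0.096483
DUUU: M=275.1106, payoff=0.0000, prob=0.096483
UUUU: M=439.4624, payoff=117.0724, prob=0.180906
Price = Σ prob·payoff / R^4 = 24.546054 / 1.310796 = 18.7261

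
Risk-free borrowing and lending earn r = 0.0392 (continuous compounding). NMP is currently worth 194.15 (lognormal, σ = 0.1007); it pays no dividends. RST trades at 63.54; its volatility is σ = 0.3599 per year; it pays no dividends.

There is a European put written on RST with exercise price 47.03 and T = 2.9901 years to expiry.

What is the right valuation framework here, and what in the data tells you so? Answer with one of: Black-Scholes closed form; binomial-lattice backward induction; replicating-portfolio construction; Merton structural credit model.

Key observation: a European-exercise option on RST struck at 47.03 — a GBM underlying with constant parameters — admits an analytic price: the data contain no early exercise, no discrete tree, no debt structure.

framework: Black-Scholes closed form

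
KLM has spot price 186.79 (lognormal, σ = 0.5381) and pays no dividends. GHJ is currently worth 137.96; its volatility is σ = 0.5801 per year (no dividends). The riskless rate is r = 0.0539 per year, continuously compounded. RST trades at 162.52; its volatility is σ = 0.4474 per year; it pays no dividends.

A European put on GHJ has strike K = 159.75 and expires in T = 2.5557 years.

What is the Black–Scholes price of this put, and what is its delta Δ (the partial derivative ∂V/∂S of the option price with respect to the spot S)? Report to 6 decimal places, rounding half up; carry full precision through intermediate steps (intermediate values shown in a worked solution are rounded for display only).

price = 50.108130
Δ = -0.324879

σ√T = 0.5801·√2.5557 = 0.927380
d₁ = (ln(S/K) + (r+σ²/2)T) / (σ√T) = (ln(137.96/159.75) + (0.0539+0.5801²/2)·2.5557) / 0.927380 = (-0.146646 + 0.567769) / 0.927380 = 0.454100
d₂ = d₁ − σ√T = 0.454100 − 0.927380 = -0.473281
e^{−rT} = 0.871315
N(−d₁) = 0.324879,  N(−d₂) = 0.681994
Put price V = K·e^{−rT}·N(−d₂) − S·N(−d₁) = 94.928381 − 44.820250 = 50.108130
Δ = −N(−d₁) = -0.324879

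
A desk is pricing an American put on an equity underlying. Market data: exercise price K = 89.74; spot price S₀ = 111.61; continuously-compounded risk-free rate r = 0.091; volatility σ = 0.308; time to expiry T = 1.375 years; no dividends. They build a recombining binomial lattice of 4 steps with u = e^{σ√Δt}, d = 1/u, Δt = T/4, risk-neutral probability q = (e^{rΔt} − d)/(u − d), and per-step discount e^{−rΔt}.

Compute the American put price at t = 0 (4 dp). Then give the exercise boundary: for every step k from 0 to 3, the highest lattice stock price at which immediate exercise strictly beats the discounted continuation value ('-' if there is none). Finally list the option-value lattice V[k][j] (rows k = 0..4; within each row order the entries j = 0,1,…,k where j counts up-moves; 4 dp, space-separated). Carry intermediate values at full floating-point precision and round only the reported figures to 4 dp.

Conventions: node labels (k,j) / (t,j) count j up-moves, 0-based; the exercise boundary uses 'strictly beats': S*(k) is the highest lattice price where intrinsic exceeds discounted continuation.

Δt=0.34375  u=1.19791  d=0.83479  q=0.54248  discount=0.96920
step 4 (expiry): payoffs max(K−S,0) = 35.5397 11.9628 0.0000 0.0000 0.0000
step 3: (k=3,j=0): S=64.9273, K−S=24.8127, hold=22.0490 ⇒ V=24.8127 exercise | (k=3,j=1): S=93.1704, K−S=0.0000, hold=5.3046 ⇒ V=5.3046 continue | (k=3,j=2): S=133.6991, K−S=0.0000, hold=0.0000 ⇒ V=0.0000 continue | (k=3,j=3): S=191.8576, K−S=0.0000, hold=0.0000 ⇒ V=0.0000 continue  boundary S*=64.9273
step 2: (k=2,j=0): S=77.7772, K−S=11.9628, hold=13.7917 ⇒ V=13.7917 continue | (k=2,j=1): S=111.6100, K−S=0.0000, hold=2.3522 ⇒ V=2.3522 continue | (k=2,j=2): S=160.1599, K−S=0.0000, hold=0.0000 ⇒ V=0.0000 continue  boundary S*=-
step 1: (k=1,j=0): S=93.1704, K−S=0.0000, hold=7.3524 ⇒ V=7.3524 continue | (k=1,j=1): S=133.6991, K−S=0.0000, hold=1.0430 ⇒ V=1.0430 continue  boundary S*=-
step 0: (k=0,j=0): S=111.6100, K−S=0.0000, hold=3.8086 ⇒ V=3.8086 continue  boundary S*=-

price = 3.8086
boundary = - - - 64.9273
tree:
3.8086
7.3524 1.0430
13.7917 2.3522 0.0000
24.8127 5.3046 0.0000 0.0000
35.5397 11.9628 0.0000 0.0000 0.0000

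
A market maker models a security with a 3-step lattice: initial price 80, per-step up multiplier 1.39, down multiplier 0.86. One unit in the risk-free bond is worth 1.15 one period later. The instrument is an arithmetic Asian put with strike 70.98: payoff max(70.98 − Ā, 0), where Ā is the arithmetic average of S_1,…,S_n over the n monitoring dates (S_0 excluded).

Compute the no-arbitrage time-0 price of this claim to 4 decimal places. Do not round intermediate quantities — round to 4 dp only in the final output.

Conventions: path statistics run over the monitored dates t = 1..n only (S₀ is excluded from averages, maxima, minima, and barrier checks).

Set p* = 0.5472 (from d < R < u); the path-dependent value is the discounted p*-expectation over all price paths.
Enumerate all 2^3 = 8 price paths (U = up ×1.39, D = down ×0.86); each path with k up-moves has probability p*^k·(1−p*)^(3−k).
DDD: Ā=59.6175, payoff=11.3625, prob=0.092855
UDD: Ā=96.3585, payoff=0.0000, prob=0.112200
DUD: Ā=82.2252, payoff=0.0000, prob=0.112200
UUD: Ā=132.8988, payoff=0.0000, prob=0.135575
DDU: Ā=70.0705, payoff=0.9095, prob=0.112200
UDU: Ā=113.2535, payoff=0.0000, prob=0.135575
DUU: Ā=99.1202, payoff=0.0000, prob=0.135575
UUU: Ā=160.2058, payoff=0.0000, prob=0.163820
Price = Σ prob·payoff / R^3 = 1.157113 / 1.520875 = 0.7608

price = 0.7608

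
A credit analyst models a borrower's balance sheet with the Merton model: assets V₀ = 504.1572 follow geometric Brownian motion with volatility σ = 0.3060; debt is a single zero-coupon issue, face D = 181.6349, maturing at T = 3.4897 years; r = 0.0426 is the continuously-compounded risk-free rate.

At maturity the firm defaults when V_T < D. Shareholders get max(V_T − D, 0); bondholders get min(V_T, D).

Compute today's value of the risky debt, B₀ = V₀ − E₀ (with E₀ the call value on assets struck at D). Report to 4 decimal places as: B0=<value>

Apply the equity-as-call identities (strike 181.6349, horizon 3.4897 years):
d₁ = [ln(V₀/D) + (r + σ²/2)T] / (σ√T)
   = [ln(504.1572/181.6349) + (0.0426 + 0.5·0.3060²)·3.4897] / (0.3060·√3.4897)
   = [1.020889 + 0.312042] / 0.571631 = 2.331806
d₂ = d₁ − σ√T = 2.331806 − 0.571631 = 1.760175
N(d₁) = 0.990145,  N(d₂) = 0.960811,  e^(−rT) = 0.861861
E₀ = V₀·N(d₁) − D·e^(−rT)·N(d₂)
   = 504.1572·0.990145 − 181.6349·0.861861·0.960811 = 348.779269
B₀ = V₀ − E₀ = 504.1572 − 348.779269 = 155.377931

B0=155.3779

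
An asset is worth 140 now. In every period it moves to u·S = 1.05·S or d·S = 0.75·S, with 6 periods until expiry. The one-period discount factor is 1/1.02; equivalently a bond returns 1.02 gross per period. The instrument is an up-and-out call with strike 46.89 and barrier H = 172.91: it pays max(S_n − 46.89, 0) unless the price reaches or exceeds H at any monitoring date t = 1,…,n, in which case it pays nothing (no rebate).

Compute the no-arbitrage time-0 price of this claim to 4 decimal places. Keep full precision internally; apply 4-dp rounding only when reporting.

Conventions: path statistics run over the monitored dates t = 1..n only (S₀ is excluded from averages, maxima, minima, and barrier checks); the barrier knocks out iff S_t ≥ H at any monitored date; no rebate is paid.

With p* = (R−d)/(u−d) = 0.9000, sum probability × payoff across the paths and divide by R^6.
Enumerate all 2^6 = 64 price paths (U = up ×1.05, D = down ×0.75); each path with k up-moves has probability p*^k·(1−p*)^(6−k).
DDDDDD: M=105.0000, payoff=0.0000, prob=0.000001
UDDDDD: M=147.0000, payoff=0.0000, prob=0.000009
DUDDDD: M=110.2500, payoff=0.0000, prob=0.000009
UUDDDD: M=154.3500, payoff=1.9473, prob=0.000081
DDUDDD: M=105.0000, payoff=0.0000, prob=0.000009
UDUDDD: M=147.0000, payoff=1.9473, prob=0.000081
DUUDDD: M=115.7625, payoff=1.9473, prob=0.000081
UUUDDD: M=162.0675, payoff=21.4822, prob=0.000729
DDDUDD: M=105.0000, payoff=0.0000, prob=0.000009
UDDUDD: M=147.0000, payoff=1.9473, prob=0.000081
DUDUDD: M=110.2500, payoff=1.9473, prob=0.000081
UUDUDD: M=154.3500, payoff=21.4822, prob=0.000729
DDUUDD: M=105.0000, payoff=1.9473, prob=0.000081
UDUUDD: M=147.0000, payoff=21.4822, prob=0.000729
DUUUDD: M=121.5506, payoff=21.4822, prob=0.000729
UUUUDD: M=170.1709, payoff=48.8311, prob=0.006561
DDDDUD: M=105.0000, payoff=0.0000, prob=0.000009
UDDDUD: M=147.0000, payoff=1.9473, prob=0.000081
DUDDUD: M=110.2500, payoff=1.9473, prob=0.000081
UUDDUD: M=154.3500, payoff=21.4822, prob=0.000729
DDUDUD: M=105.0000, payoff=1.9473, prob=0.000081
UDUDUD: M=147.0000, payoff=21.4822, prob=0.000729
DUUDUD: M=115.7625, payoff=21.4822, prob=0.000729
UUUDUD: M=162.0675, payoff=48.8311, prob=0.006561
DDDUUD: M=105.0000, payoff=1.9473, prob=0.000081
UDDUUD: M=147.0000, payoff=21.4822, prob=0.000729
DUDUUD: M=110.2500, payoff=21.4822, prob=0.000729
UUDUUD: M=154.3500, payoff=48.8311, prob=0.006561
DDUUUD: M=105.0000, payoff=21.4822, prob=0.000729
UDUUUD: M=147.0000, payoff=48.8311, prob=0.006561
DUUUUD: M=127.6282, payoff=48.8311, prob=0.006561
UUUUUD: M=178.6794, payoff=0.0000, prob=0.059049
DDDDDU: M=105.0000, payoff=0.0000, prob=0.000009
UDDDDU: M=147.0000, payoff=1.9473, prob=0.000081
DUDDDU: M=110.2500, payoff=1.9473, prob=0.000081
UUDDDU: M=154.3500, payoff=21.4822, prob=0.000729
DDUDDU: M=105.0000, payoff=1.9473, prob=0.000081
UDUDDU: M=147.0000, payoff=21.4822, prob=0.000729
DUUDDU: M=115.7625, payoff=21.4822, prob=0.000729
UUUDDU: M=162.0675, payoff=48.8311, prob=0.006561
DDDUDU: M=105.0000, payoff=1.9473, prob=0.000081
UDDUDU: M=147.0000, payoff=21.4822, prob=0.000729
DUDUDU: M=110.2500, payoff=21.4822, prob=0.000729
UUDUDU: M=154.3500, payoff=48.8311, prob=0.006561
DDUUDU: M=105.0000, payoff=21.4822, prob=0.000729
UDUUDU: M=147.0000, payoff=48.8311, prob=0.006561
DUUUDU: M=121.5506, payoff=48.8311, prob=0.006561
UUUUDU: M=170.1709, payoff=87.1196, prob=0.059049
DDDDUU: M=105.0000, payoff=1.9473, prob=0.000081
UDDDUU: M=147.0000, payoff=21.4822, prob=0.000729
DUDDUU: M=110.2500, payoff=21.4822, prob=0.000729
UUDDUU: M=154.3500, payoff=48.8311, prob=0.006561
DDUDUU: M=105.0000, payoff=21.4822, prob=0.000729
UDUDUU: M=147.0000, payoff=48.8311, prob=0.006561
DUUDUU: M=115.7625, payoff=48.8311, prob=0.006561
UUUDUU: M=162.0675, payoff=87.1196, prob=0.059049
DDDUUU: M=105.0000, payoff=21.4822, prob=0.000729
UDDUUU: M=147.0000, payoff=48.8311, prob=0.006561
DUDUUU: M=110.2500, payoff=48.8311, prob=0.006561
UUDUUU: M=154.3500, payoff=87.1196, prob=0.059049
DDUUUU: M=105.0000, payoff=48.8311, prob=0.006561
UDUUUU: M=147.0000, payoff=87.1196, prob=0.059049
DUUUUU: M=134.0096, payoff=87.1196, prob=0.059049
UUUUUU: M=187.6134, payoff=0.0000, prob=0.531441
Price = Σ prob·payoff / R^6 = 30.842907 / 1.126162 = 27.3876

price = 27.3876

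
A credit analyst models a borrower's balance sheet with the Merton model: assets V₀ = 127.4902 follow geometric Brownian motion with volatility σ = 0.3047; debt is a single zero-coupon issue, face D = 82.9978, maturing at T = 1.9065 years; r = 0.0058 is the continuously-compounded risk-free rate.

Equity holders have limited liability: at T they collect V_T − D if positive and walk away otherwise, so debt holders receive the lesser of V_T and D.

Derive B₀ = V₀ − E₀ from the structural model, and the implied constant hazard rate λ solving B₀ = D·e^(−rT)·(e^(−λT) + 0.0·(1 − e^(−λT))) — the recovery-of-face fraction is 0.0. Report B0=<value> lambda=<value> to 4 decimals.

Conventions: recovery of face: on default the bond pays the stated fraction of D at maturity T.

Work the structural quantities from V₀ = 127.4902 against face 82.9978:
d₁ = [ln(V₀/D) + (r + σ²/2)T] / (σ√T)
   = [ln(127.4902/82.9978) + (0.0058 + 0.5·0.3047²)·1.9065] / (0.3047·√1.9065)
   = [0.429225 + 0.099559] / 0.420718 = 1.256864
d₂ = d₁ − σ√T = 1.256864 − 0.420718 = 0.836146
N(d₁) = 0.895598,  N(d₂) = 0.798464,  e^(−rT) = 0.989003
E₀ = V₀·N(d₁) − D·e^(−rT)·N(d₂)
   = 127.4902·0.895598 − 82.9978·0.989003·0.798464 = 48.638076
B₀ = V₀ − E₀ = 127.4902 − 48.638076 = 78.852124
e^(−λT) = (B₀·e^(rT)/D − 0)/(1 − 0) = (78.8521·1.011119/82.9978 − 0)/1 = 0.96061415
λ = −ln(0.96061415)/1.9065 = 0.021077

B0=78.8521 lambda=0.0211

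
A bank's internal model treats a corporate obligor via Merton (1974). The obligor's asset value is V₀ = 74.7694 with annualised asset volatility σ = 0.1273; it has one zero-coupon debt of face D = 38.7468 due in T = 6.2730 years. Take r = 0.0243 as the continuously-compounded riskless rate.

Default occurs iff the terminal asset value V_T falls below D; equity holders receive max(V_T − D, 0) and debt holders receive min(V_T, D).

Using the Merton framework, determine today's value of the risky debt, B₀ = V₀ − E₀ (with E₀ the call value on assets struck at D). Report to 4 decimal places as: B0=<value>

B0=33.2408

Apply the equity-as-call identities (strike 38.7468, horizon 6.2730 years):
d₁ = [ln(V₀/D) + (r + σ²/2)T] / (σ√T)
   = [ln(74.7694/38.7468) + (0.0243 + 0.5·0.1273²)·6.2730] / (0.1273·√6.2730)
   = [0.657361 + 0.203262] / 0.318835 = 2.699271
d₂ = d₁ − σ√T = 2.699271 − 0.318835 = 2.380436
N(d₁) = 0.996525,  N(d₂) = 0.991354,  e^(−rT) = 0.858616
E₀ = V₀·N(d₁) − D·e^(−rT)·N(d₂)
   = 74.7694·0.996525 − 38.7468·0.858616·0.991354 = 41.528642
B₀ = V₀ − E₀ = 74.7694 − 41.528642 = 33.240758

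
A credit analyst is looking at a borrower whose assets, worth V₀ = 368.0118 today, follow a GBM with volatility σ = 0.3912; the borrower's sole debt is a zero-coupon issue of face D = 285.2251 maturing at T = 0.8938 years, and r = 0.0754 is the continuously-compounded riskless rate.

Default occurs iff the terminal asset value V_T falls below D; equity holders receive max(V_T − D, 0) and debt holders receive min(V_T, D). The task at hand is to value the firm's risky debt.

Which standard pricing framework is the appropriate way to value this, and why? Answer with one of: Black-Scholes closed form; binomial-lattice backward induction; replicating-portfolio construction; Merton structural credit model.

Key observation: a levered firm with one bullet debt due at 0.8938 years is the canonical structural-credit setup: equity is a call on the firm's assets struck at the face value.

framework: Merton structural credit model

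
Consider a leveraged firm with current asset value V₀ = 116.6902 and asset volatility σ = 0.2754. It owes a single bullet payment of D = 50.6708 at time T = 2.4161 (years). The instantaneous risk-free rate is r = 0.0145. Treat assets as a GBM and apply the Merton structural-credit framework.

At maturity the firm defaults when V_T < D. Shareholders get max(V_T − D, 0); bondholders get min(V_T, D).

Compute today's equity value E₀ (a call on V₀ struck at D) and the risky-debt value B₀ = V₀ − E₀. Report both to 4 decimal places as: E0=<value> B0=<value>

E0=68.0123 B0=48.6779

Apply the equity-as-call identities (strike 50.6708, horizon 2.4161 years):
d₁ = [ln(V₀/D) + (r + σ²/2)T] / (σ√T)
   = [ln(116.6902/50.6708) + (0.0145 + 0.5·0.2754²)·2.4161] / (0.2754·√2.4161)
   = [0.834173 + 0.126658] / 0.428077 = 2.244531
d₂ = d₁ − σ√T = 2.244531 − 0.428077 = 1.816454
N(d₁) = 0.987601,  N(d₂) = 0.965350,  e^(−rT) = 0.965573
E₀ = V₀·N(d₁) − D·e^(−rT)·N(d₂)
   = 116.6902·0.987601 − 50.6708·0.965573·0.965350 = 68.012296
B₀ = V₀ − E₀ = 116.6902 − 68.012296 = 48.677904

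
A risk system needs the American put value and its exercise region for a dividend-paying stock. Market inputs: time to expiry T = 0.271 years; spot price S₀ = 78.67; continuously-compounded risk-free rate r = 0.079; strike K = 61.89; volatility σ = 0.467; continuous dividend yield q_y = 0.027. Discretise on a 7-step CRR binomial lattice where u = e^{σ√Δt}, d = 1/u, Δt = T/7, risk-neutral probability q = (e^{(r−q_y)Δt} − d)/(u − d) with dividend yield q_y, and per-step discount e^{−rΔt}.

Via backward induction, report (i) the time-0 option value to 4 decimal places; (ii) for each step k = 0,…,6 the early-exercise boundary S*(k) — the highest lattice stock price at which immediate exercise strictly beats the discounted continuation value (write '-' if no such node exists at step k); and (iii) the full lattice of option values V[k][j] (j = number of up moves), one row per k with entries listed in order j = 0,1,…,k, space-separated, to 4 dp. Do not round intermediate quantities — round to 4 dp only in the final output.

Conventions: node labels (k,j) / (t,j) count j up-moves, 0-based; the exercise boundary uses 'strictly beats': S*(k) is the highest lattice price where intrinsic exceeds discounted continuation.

Δt=0.03871, u=1.09624, d=0.91221, q=0.48799, disc=e^(-rΔt)=0.99695
k=7 terminal: V=max(K-S,0) → 20.5407 12.1988 2.1739 0.0000 0.0000 0.0000 0.0000 0.0000
k=6: j=0 S=45.3288 intr=16.5612 cont=16.4196 V=16.5612[EX]; j=1 S=54.4735 intr=7.4165 cont=7.2844 V=7.4165[EX]; j=2 S=65.4632 intr=0.0000 cont=1.1096 V=1.1096[hold]; j=3 S=78.6700 intr=0.0000 cont=0.0000 V=0.0000[hold]; j=4 S=94.5412 intr=0.0000 cont=0.0000 V=0.0000[hold]; j=5 S=113.6142 intr=0.0000 cont=0.0000 V=0.0000[hold]; j=6 S=136.5351 intr=0.0000 cont=0.0000 V=0.0000[hold]  S*(6)=54.4735
k=5: j=0 S=49.6912 intr=12.1988 cont=12.0617 V=12.1988[EX]; j=1 S=59.7161 intr=2.1739 cont=4.3255 V=4.3255[hold]; j=2 S=71.7634 intr=0.0000 cont=0.5664 V=0.5664[hold]; j=3 S=86.2412 intr=0.0000 cont=0.0000 V=0.0000[hold]; j=4 S=103.6398 intr=0.0000 cont=0.0000 V=0.0000[hold]; j=5 S=124.5485 intr=0.0000 cont=0.0000 V=0.0000[hold]  S*(5)=49.6912
k=4: j=0 S=54.4735 intr=7.4165 cont=8.3311 V=8.3311[hold]; j=1 S=65.4632 intr=0.0000 cont=2.4835 V=2.4835[hold]; j=2 S=78.6700 intr=0.0000 cont=0.2891 V=0.2891[hold]; j=3 S=94.5412 intr=0.0000 cont=0.0000 V=0.0000[hold]; j=4 S=113.6142 intr=0.0000 cont=0.0000 V=0.0000[hold]  S*(4)=-
k=3: j=0 S=59.7161 intr=2.1739 cont=5.4608 V=5.4608[hold]; j=1 S=71.7634 intr=0.0000 cont=1.4083 V=1.4083[hold]; j=2 S=86.2412 intr=0.0000 cont=0.1476 V=0.1476[hold]; j=3 S=103.6398 intr=0.0000 cont=0.0000 V=0.0000[hold]  S*(3)=-
k=2: j=0 S=65.4632 intr=0.0000 cont=3.4726 V=3.4726[hold]; j=1 S=78.6700 intr=0.0000 cont=0.7907 V=0.7907[hold]; j=2 S=94.5412 intr=0.0000 cont=0.0753 V=0.0753[hold]  S*(2)=-
k=1: j=0 S=71.7634 intr=0.0000 cont=2.1572 V=2.1572[hold]; j=1 S=86.2412 intr=0.0000 cont=0.4402 V=0.4402[hold]  S*(1)=-
k=0: j=0 S=78.6700 intr=0.0000 cont=1.3153 V=1.3153[hold]  S*(0)=-

price = 1.3153
boundary = - - - - - 49.6912 54.4735
tree:
1.3153
2.1572 0.4402
3.4726 0.7907 0.0753
5.4608 1.4083 0.1476 0.0000
8.3311 2.4835 0.2891 0.0000 0.0000
12.1988 4.3255 0.5664 0.0000 0.0000 0.0000
16.5612 7.4165 1.1096 0.0000 0.0000 0.0000 0.0000
20.5407 12.1988 2.1739 0.0000 0.0000 0.0000 0.0000 0.0000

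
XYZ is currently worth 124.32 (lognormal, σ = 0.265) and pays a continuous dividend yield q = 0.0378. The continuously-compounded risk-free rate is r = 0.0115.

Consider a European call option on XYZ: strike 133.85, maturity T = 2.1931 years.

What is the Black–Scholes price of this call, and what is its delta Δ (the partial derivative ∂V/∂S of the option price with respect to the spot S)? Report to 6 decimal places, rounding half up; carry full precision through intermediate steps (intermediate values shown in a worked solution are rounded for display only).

price = 12.053711
Δ = 0.409359

σ√T = 0.265·√2.1931 = 0.392442
d₁ = (ln(S/K) + (r−q+σ²/2)T) / (σ√T) = (ln(124.32/133.85) + (0.0115−0.0378+0.265²/2)·2.1931) / 0.392442 = (-0.073861 + 0.019327) / 0.392442 = -0.138961
d₂ = d₁ − σ√T = -0.138961 − 0.392442 = -0.531403
e^{−rT} = 0.975095
e^{−qT} = 0.920444
N(d₁) = 0.444740,  N(d₂) = 0.297570
Call price V = S·e^{−qT}·N(d₁) − K·e^{−rT}·N(d₂) = 50.891459 − 38.837748 = 12.053711
Δ = e^{−qT}·N(d₁) = 0.409359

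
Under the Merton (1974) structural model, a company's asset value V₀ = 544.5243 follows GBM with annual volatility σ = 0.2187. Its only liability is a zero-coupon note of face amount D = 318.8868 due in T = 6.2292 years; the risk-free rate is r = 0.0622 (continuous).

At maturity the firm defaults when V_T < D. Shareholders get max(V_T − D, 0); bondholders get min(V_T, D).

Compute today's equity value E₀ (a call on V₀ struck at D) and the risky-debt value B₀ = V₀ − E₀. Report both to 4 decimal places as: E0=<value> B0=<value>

Equity is a call on the firm's assets struck at D = 318.8868:
d₁ = [ln(V₀/D) + (r + σ²/2)T] / (σ√T)
   = [ln(544.5243/318.8868) + (0.0622 + 0.5·0.2187²)·6.2292] / (0.2187·√6.2292)
   = [0.535076 + 0.536427] / 0.545839 = 1.963037
d₂ = d₁ − σ√T = 1.963037 − 0.545839 = 1.417197
N(d₁) = 0.975179,  N(d₂) = 0.921787,  e^(−rT) = 0.678781
E₀ = V₀·N(d₁) − D·e^(−rT)·N(d₂)
   = 544.5243·0.975179 − 318.8868·0.678781·0.921787 = 331.483748
B₀ = V₀ − E₀ = 544.5243 − 331.483748 = 213.040552

E0=331.4837 B0=213.0406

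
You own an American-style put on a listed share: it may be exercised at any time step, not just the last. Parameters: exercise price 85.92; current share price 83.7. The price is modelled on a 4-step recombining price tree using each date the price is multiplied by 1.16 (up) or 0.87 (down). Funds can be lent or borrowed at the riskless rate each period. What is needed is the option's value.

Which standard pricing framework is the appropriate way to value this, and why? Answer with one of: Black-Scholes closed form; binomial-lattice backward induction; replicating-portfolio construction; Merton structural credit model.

Key observation: with exercise allowed before expiry on a discrete up/down model (4 steps from spot 83.7), the strike-85.92 put's value must be rolled back through the tree testing early exercise at each node.

framework: binomial-lattice backward induction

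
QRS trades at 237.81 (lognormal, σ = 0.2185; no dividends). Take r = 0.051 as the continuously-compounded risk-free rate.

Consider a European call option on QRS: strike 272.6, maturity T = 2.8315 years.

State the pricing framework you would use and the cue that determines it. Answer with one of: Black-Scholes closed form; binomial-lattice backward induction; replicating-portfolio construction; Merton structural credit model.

framework: Black-Scholes closed form

Key observation: with QRS following a GBM at constant σ and r, the European call struck at 272.6 prices in closed form — nothing here needs a stepwise model or a balance sheet.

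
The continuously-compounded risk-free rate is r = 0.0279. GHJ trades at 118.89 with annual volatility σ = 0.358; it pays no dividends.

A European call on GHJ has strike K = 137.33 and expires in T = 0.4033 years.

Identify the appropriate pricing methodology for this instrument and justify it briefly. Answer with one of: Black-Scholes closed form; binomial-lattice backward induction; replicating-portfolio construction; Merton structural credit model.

Key observation: the instrument is a plain European call (strike 137.33) on a lognormal asset; the exact continuous-time formula applies directly.

framework: Black-Scholes closed form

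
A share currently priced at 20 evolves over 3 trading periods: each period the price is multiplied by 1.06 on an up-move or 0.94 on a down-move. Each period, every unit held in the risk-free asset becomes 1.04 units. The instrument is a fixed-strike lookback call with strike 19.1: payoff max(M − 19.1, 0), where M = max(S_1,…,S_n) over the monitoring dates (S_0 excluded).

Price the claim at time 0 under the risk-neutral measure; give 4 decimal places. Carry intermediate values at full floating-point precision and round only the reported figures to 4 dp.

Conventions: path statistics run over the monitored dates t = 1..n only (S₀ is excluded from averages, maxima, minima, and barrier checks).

Set p* = 0.8333 (from d < R < u); the path-dependent value is the discounted p*-expectation over all price paths.
Enumerate all 2^3 = 8 price paths (U = up ×1.06, D = down ×0.94); each path with k up-moves has probability p*^k·(1−p*)^(3−k).
DDD: M=18.8000, payoff=0.0000, prob=0.004630
UDD: M=21.2000, payoff=2.1000, prob=0.023148
DUD: M=19.9280, payoff=0.8280, prob=0.023148
UUD: M=22.4720, payoff=3.3720, prob=0.115741
DDU: M=18.8000, payoff=0.0000, prob=0.023148
UDU: M=21.2000, payoff=2.1000, prob=0.115741
DUU: M=21.1237, payoff=2.0237, prob=0.115741
UUU: M=23.8203, payoff=4.7203, prob=0.578704
Price = Σ prob·payoff / R^3 = 3.667000 / 1.124864 = 3.2599

price = 3.2599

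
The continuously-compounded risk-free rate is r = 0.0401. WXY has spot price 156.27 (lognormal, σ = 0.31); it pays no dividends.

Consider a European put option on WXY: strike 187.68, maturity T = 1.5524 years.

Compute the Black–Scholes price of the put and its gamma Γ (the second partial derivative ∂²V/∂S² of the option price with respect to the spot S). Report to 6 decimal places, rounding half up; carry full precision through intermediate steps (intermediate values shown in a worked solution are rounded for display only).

σ√T = 0.31·√1.5524 = 0.386246
d₁ = (ln(S/K) + (r+σ²/2)T) / (σ√T) = (ln(156.27/187.68) + (0.0401+0.31²/2)·1.5524) / 0.386246 = (-0.183153 + 0.136844) / 0.386246 = -0.119895
d₂ = d₁ − σ√T = -0.119895 − 0.386246 = -0.506141
e^{−rT} = 0.939647
N(−d₁) = 0.547717,  N(−d₂) = 0.693621
Put price V = K·e^{−rT}·N(−d₂) − S·N(−d₁) = 122.322104 − 85.591731 = 36.730372
φ(d₁) = (1/√(2π))·e^{−d₁²/2} = 0.396085
Γ = φ(d₁) / (S·σ·√T) = 0.006562

price = 36.730372
Γ = 0.006562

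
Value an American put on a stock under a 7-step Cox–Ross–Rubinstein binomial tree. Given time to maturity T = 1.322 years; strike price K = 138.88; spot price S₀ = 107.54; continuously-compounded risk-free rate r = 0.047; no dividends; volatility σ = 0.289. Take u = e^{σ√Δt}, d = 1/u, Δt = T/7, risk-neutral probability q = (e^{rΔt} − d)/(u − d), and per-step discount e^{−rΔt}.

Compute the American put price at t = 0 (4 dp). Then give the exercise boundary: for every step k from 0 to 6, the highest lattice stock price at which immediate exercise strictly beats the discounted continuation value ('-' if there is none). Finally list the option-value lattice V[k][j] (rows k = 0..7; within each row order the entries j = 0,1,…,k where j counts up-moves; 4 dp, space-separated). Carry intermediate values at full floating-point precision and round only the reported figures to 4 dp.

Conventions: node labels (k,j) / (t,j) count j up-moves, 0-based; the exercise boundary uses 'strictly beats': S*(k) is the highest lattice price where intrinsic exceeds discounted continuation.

Δt=0.18886  u=1.13382  d=0.88197  q=0.50404  discount=0.99116
step 7 (expiry): payoffs max(K−S,0) = 94.2363 81.4883 65.1002 44.0325 16.9490 0.0000 0.0000 0.0000
step 6: (k=6,j=0): S=50.6180, K−S=88.2620, hold=87.0348 ⇒ V=88.2620 exercise | (k=6,j=1): S=65.0718, K−S=73.8082, hold=72.5809 ⇒ V=73.8082 exercise | (k=6,j=2): S=83.6530, K−S=55.2270, hold=53.9997 ⇒ V=55.2270 exercise | (k=6,j=3): S=107.5400, K−S=31.3400, hold=30.1127 ⇒ V=31.3400 exercise | (k=6,j=4): S=138.2479, K−S=0.6321, hold=8.3316 ⇒ V=8.3316 continue | (k=6,j=5): S=177.7244, K−S=0.0000, hold=0.0000 ⇒ V=0.0000 continue | (k=6,j=6): S=228.4733, K−S=0.0000, hold=0.0000 ⇒ V=0.0000 continue  boundary S*=107.5400
step 5: (k=5,j=0): S=57.3917, K−S=81.4883, hold=80.2610 ⇒ V=81.4883 exercise | (k=5,j=1): S=73.7798, K−S=65.1002, hold=63.8729 ⇒ V=65.1002 exercise | (k=5,j=2): S=94.8475, K−S=44.0325, hold=42.8052 ⇒ V=44.0325 exercise | (k=5,j=3): S=121.9310, K−S=16.9490, hold=19.5683 ⇒ V=19.5683 continue | (k=5,j=4): S=156.7483, K−S=0.0000, hold=4.0956 ⇒ V=4.0956 continue | (k=5,j=5): S=201.5075, K−S=0.0000, hold=0.0000 ⇒ V=0.0000 continue  boundary S*=94.8475
step 4: (k=4,j=0): S=65.0718, K−S=73.8082, hold=72.5809 ⇒ V=73.8082 exercise | (k=4,j=1): S=83.6530, K−S=55.2270, hold=53.9997 ⇒ V=55.2270 exercise | (k=4,j=2): S=107.5400, K−S=31.3400, hold=31.4213 ⇒ V=31.4213 continue | (k=4,j=3): S=138.2479, K−S=0.6321, hold=11.6654 ⇒ V=11.6654 continue | (k=4,j=4): S=177.7244, K−S=0.0000, hold=2.0133 ⇒ V=2.0133 continue  boundary S*=83.6530
step 3: (k=3,j=0): S=73.7798, K−S=65.1002, hold=63.8729 ⇒ V=65.1002 exercise | (k=3,j=1): S=94.8475, K−S=44.0325, hold=42.8459 ⇒ V=44.0325 exercise | (k=3,j=2): S=121.9310, K−S=16.9490, hold=21.2738 ⇒ V=21.2738 continue | (k=3,j=3): S=156.7483, K−S=0.0000, hold=6.7402 ⇒ V=6.7402 continue  boundary S*=94.8475
step 2: (k=2,j=0): S=83.6530, K−S=55.2270, hold=53.9997 ⇒ V=55.2270 exercise | (k=2,j=1): S=107.5400, K−S=31.3400, hold=32.2733 ⇒ V=32.2733 continue | (k=2,j=2): S=138.2479, K−S=0.6321, hold=13.8249 ⇒ V=13.8249 continue  boundary S*=83.6530
step 1: (k=1,j=0): S=94.8475, K−S=44.0325, hold=43.2715 ⇒ V=44.0325 exercise | (k=1,j=1): S=121.9310, K−S=16.9490, hold=22.7715 ⇒ V=22.7715 continue  boundary S*=94.8475
step 0: (k=0,j=0): S=107.5400, K−S=31.3400, hold=33.0216 ⇒ V=33.0216 continue  boundary S*=-

price = 33.0216
boundary = - 94.8475 83.6530 94.8475 83.6530 94.8475 107.5400
tree:
33.0216
44.0325 22.7715
55.2270 32.2733 13.8249
65.1002 44.0325 21.2738 6.7402
73.8082 55.2270 31.4213 11.6654 2.0133
81.4883 65.1002 44.0325 19.5683 4.0956 0.0000
88.2620 73.8082 55.2270 31.3400 8.3316 0.0000 0.0000
94.2363 81.4883 65.1002 44.0325 16.9490 0.0000 0.0000 0.0000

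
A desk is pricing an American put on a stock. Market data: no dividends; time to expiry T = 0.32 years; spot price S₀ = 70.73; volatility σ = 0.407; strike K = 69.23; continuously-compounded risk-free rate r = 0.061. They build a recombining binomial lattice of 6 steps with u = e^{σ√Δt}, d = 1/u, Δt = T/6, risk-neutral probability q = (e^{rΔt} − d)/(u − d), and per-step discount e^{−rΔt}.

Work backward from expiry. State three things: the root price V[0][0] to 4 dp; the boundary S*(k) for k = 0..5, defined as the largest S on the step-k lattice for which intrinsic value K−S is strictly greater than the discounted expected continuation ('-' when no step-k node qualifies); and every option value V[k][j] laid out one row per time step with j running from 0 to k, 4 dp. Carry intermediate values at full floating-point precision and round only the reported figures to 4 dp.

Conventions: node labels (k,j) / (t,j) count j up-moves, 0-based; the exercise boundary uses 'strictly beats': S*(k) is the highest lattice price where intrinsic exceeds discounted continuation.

price = 5.0593
boundary = - - - 53.3510 48.5648 53.3510
tree:
5.0593
7.7020 2.3839
11.3111 4.0535 0.6882
15.8790 6.7035 1.3640 0.0000
20.6652 10.6491 2.7036 0.0000 0.0000
25.0220 15.8790 5.3587 0.0000 0.0000 0.0000
28.9879 20.6652 10.6212 0.0000 0.0000 0.0000 0.0000

Δt=0.05333  u=1.09855  d=0.91029  q=0.49383  discount=0.99675
step 6 (expiry): payoffs max(K−S,0) = 28.9879 20.6652 10.6212 0.0000 0.0000 0.0000 0.0000
step 5: (k=5,j=0): S=44.2080, K−S=25.0220, hold=24.7971 ⇒ V=25.0220 exercise | (k=5,j=1): S=53.3510, K−S=15.8790, hold=15.6542 ⇒ V=15.8790 exercise | (k=5,j=2): S=64.3848, K−S=4.8452, hold=5.3587 ⇒ V=5.3587 continue | (k=5,j=3): S=77.7006, K−S=0.0000, hold=0.0000 ⇒ V=0.0000 continue | (k=5,j=4): S=93.7703, K−S=0.0000, hold=0.0000 ⇒ V=0.0000 continue | (k=5,j=5): S=113.1634, K−S=0.0000, hold=0.0000 ⇒ V=0.0000 continue  boundary S*=53.3510
step 4: (k=4,j=0): S=48.5648, K−S=20.6652, hold=20.4403 ⇒ V=20.6652 exercise | (k=4,j=1): S=58.6088, K−S=10.6212, hold=10.6491 ⇒ V=10.6491 continue | (k=4,j=2): S=70.7300, K−S=0.0000, hold=2.7036 ⇒ V=2.7036 continue | (k=4,j=3): S=85.3581, K−S=0.0000, hold=0.0000 ⇒ V=0.0000 continue | (k=4,j=4): S=103.0115, K−S=0.0000, hold=0.0000 ⇒ V=0.0000 continue  boundary S*=48.5648
step 3: (k=3,j=0): S=53.3510, K−S=15.8790, hold=15.6679 ⇒ V=15.8790 exercise | (k=3,j=1): S=64.3848, K−S=4.8452, hold=6.7035 ⇒ V=6.7035 continue | (k=3,j=2): S=77.7006, K−S=0.0000, hold=1.3640 ⇒ V=1.3640 continue | (k=3,j=3): S=93.7703, K−S=0.0000, hold=0.0000 ⇒ V=0.0000 continue  boundary S*=53.3510
step 2: (k=2,j=0): S=58.6088, K−S=10.6212, hold=11.3111 ⇒ V=11.3111 continue | (k=2,j=1): S=70.7300, K−S=0.0000, hold=4.0535 ⇒ V=4.0535 continue | (k=2,j=2): S=85.3581, K−S=0.0000, hold=0.6882 ⇒ V=0.6882 continue  boundary S*=-
step 1: (k=1,j=0): S=64.3848, K−S=4.8452, hold=7.7020 ⇒ V=7.7020 continue | (k=1,j=1): S=77.7006, K−S=0.0000, hold=2.3839 ⇒ V=2.3839 continue  boundary S*=-
step 0: (k=0,j=0): S=70.7300, K−S=0.0000, hold=5.0593 ⇒ V=5.0593 continue  boundary S*=-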